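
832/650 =32/25 = 1.28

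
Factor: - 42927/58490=  -  2^( - 1)*3^1*5^ ( - 1 )*41^1*349^1*5849^ ( - 1)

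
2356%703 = 247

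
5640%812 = 768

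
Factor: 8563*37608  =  322037304 = 2^3*3^1 * 1567^1*8563^1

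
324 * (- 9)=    - 2916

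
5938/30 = 197+14/15  =  197.93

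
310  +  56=366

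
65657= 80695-15038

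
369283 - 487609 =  -118326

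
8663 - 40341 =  - 31678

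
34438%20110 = 14328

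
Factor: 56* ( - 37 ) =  - 2072  =  -  2^3 *7^1*37^1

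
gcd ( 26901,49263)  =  3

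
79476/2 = 39738 = 39738.00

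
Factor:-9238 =-2^1*31^1 *149^1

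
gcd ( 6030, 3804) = 6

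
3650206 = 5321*686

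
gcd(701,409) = 1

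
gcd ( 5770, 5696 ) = 2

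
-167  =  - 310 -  - 143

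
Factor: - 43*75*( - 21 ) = 67725 =3^2 *5^2*7^1 * 43^1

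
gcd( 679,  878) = 1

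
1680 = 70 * 24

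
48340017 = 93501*517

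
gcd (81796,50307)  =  1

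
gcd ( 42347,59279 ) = 17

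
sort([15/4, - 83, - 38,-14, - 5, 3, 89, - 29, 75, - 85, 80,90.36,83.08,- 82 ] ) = [-85, - 83, - 82, - 38, - 29, - 14, - 5 , 3,  15/4,75,  80,83.08, 89, 90.36 ] 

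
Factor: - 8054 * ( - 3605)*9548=277223029160 = 2^3*5^1*7^2*11^1 * 31^1*103^1*4027^1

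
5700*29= 165300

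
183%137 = 46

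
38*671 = 25498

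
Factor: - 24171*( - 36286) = 2^1* 3^1*7^1*1151^1*18143^1 = 877068906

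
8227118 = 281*29278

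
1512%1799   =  1512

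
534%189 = 156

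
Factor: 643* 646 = 415378 = 2^1*17^1 * 19^1*643^1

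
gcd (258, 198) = 6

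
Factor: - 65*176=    - 11440 = -  2^4*5^1*11^1 *13^1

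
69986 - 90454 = - 20468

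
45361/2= 22680 + 1/2 = 22680.50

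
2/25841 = 2/25841 = 0.00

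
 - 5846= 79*( - 74 )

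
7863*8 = 62904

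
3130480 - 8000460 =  - 4869980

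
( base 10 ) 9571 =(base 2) 10010101100011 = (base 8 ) 22543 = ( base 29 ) BB1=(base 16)2563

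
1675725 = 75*22343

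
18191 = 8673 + 9518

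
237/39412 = 237/39412 = 0.01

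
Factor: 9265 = 5^1*17^1*109^1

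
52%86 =52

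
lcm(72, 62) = 2232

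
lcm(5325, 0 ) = 0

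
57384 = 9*6376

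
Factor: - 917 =-7^1*131^1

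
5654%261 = 173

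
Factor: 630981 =3^2 *13^1 *5393^1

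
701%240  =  221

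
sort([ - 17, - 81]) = [ - 81, - 17]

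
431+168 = 599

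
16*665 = 10640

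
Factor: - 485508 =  - 2^2*3^1*40459^1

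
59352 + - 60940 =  - 1588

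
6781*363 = 2461503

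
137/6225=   137/6225 = 0.02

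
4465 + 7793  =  12258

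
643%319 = 5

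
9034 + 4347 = 13381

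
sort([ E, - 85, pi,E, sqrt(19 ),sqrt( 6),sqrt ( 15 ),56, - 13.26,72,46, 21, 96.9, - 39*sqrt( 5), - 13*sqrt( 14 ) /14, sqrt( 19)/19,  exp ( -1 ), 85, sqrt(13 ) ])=[ - 39*sqrt( 5 ), - 85,-13.26, - 13*sqrt(14)/14,sqrt(19 )/19,exp ( - 1 ),sqrt(6), E,  E, pi , sqrt(13), sqrt( 15 ), sqrt(19), 21, 46,56,72,85, 96.9]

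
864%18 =0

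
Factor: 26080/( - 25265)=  - 2^5  *  31^( - 1) = -32/31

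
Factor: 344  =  2^3*43^1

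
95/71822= 95/71822 = 0.00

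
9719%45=44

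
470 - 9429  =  -8959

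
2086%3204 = 2086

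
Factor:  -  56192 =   -  2^7*439^1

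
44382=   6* 7397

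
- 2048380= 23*(-89060 )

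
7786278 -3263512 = 4522766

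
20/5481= 20/5481  =  0.00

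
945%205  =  125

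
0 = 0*8247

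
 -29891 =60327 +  - 90218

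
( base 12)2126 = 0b111000101110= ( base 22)7B0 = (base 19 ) a11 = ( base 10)3630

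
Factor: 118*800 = 94400 = 2^6 * 5^2*59^1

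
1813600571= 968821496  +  844779075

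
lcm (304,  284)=21584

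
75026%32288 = 10450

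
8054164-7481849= 572315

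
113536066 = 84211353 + 29324713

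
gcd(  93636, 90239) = 1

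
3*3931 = 11793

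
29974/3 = 9991+1/3=9991.33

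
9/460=9/460 = 0.02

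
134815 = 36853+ 97962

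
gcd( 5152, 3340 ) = 4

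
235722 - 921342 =- 685620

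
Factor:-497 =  - 7^1* 71^1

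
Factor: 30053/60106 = 2^( - 1)= 1/2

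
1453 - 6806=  - 5353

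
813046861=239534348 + 573512513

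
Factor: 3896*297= 2^3*3^3*11^1*487^1 =1157112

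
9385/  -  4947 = -9385/4947 = -1.90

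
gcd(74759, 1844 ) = 1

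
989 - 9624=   -8635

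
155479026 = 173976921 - 18497895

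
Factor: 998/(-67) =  - 2^1*67^(-1)*499^1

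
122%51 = 20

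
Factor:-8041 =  - 11^1*17^1 * 43^1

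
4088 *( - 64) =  - 261632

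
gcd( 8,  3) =1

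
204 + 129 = 333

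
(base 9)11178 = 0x1D12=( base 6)54242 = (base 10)7442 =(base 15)2312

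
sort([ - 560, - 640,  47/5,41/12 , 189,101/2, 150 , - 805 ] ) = [  -  805, - 640, - 560, 41/12,47/5,  101/2,150, 189]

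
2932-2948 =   -  16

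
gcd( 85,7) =1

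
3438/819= 382/91 = 4.20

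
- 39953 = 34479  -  74432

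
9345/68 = 9345/68 = 137.43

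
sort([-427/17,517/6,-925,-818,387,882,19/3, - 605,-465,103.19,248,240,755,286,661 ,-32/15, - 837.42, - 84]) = [ -925, - 837.42, -818, - 605, - 465,  -  84, - 427/17, - 32/15, 19/3 , 517/6, 103.19,240,248,286, 387, 661,755,882 ]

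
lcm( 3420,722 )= 64980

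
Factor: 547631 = 7^1*78233^1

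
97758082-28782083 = 68975999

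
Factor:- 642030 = - 2^1*3^1*5^1*21401^1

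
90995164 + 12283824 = 103278988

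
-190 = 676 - 866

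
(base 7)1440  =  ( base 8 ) 1067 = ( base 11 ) 476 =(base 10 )567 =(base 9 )700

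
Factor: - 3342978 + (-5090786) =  - 8433764 = - 2^2 * 179^1 * 11779^1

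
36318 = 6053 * 6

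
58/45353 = 58/45353 = 0.00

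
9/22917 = 3/7639 = 0.00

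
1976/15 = 1976/15 = 131.73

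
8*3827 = 30616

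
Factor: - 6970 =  - 2^1*5^1*17^1*41^1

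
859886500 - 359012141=500874359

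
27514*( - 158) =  - 4347212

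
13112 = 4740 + 8372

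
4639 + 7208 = 11847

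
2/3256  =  1/1628= 0.00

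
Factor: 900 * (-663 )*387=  - 2^2 * 3^5*5^2*13^1 *17^1 * 43^1=- 230922900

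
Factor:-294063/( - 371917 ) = 3^1 * 11^1*13^(  -  1 )*19^1*61^( - 1 ) = 627/793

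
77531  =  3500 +74031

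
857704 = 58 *14788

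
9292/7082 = 1 + 1105/3541 = 1.31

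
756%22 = 8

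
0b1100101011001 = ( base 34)5KT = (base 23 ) C63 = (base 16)1959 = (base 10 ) 6489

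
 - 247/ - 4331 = 247/4331 = 0.06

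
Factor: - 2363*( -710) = 2^1*5^1*17^1*71^1*139^1  =  1677730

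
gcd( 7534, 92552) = 2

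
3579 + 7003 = 10582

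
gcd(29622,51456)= 6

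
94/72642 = 47/36321 = 0.00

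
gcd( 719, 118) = 1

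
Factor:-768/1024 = -3/4 = -2^( -2)*3^1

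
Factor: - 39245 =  - 5^1*47^1*167^1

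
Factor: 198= 2^1 * 3^2*11^1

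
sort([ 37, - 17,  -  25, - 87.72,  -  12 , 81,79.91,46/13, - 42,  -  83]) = [ - 87.72 , - 83,-42, -25, - 17, - 12  ,  46/13  ,  37, 79.91,81 ]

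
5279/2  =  5279/2 = 2639.50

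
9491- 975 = 8516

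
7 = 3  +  4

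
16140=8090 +8050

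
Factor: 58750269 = 3^1*1471^1*13313^1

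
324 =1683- 1359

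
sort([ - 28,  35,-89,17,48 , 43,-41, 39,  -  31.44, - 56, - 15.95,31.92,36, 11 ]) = [ - 89, - 56,  -  41, - 31.44, - 28, - 15.95,11,17, 31.92,  35, 36 , 39,43,48 ]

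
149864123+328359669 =478223792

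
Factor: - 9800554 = - 2^1 * 4900277^1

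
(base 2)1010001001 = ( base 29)MB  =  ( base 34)J3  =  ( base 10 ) 649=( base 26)op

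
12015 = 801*15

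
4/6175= 4/6175 = 0.00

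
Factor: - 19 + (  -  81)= - 100 = - 2^2*5^2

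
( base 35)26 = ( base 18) 44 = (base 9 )84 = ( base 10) 76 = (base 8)114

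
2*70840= 141680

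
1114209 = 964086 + 150123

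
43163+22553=65716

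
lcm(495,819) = 45045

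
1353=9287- 7934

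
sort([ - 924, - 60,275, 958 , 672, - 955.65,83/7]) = [-955.65, - 924, - 60, 83/7,275, 672,958]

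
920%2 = 0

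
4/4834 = 2/2417=0.00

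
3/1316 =3/1316=0.00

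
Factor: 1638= 2^1*3^2*7^1*13^1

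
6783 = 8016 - 1233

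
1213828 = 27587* 44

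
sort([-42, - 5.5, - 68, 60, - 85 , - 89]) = [ - 89, - 85, - 68, - 42, - 5.5,60]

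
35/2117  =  35/2117 = 0.02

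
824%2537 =824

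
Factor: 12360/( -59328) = - 5/24 = - 2^( - 3)*3^( - 1)*5^1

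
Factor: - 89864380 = -2^2*5^1*17^1* 113^1 * 2339^1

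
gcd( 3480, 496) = 8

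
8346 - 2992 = 5354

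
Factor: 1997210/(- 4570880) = -2^( - 7)* 3571^(-1)*199721^1  =  -  199721/457088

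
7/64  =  7/64 =0.11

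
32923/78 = 32923/78 = 422.09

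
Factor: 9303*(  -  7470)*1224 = -85059933840 = - 2^4*3^5* 5^1*7^1*17^1 * 83^1*443^1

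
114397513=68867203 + 45530310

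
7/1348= 7/1348 = 0.01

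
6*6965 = 41790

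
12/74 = 6/37= 0.16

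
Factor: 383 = 383^1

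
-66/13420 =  - 3/610 = - 0.00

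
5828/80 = 72+17/20 = 72.85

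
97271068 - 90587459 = 6683609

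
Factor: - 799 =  - 17^1* 47^1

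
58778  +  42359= 101137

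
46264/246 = 188  +  8/123= 188.07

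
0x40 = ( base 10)64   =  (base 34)1U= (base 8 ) 100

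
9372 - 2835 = 6537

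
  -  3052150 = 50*(-61043 ) 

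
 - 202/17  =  -202/17 = - 11.88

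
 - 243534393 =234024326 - 477558719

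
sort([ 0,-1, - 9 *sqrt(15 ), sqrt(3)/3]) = [-9*sqrt(15), - 1,0,sqrt(3 )/3]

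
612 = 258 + 354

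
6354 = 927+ 5427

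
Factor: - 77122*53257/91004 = - 2^(-1)*19^1*2803^1*22751^( - 1 )*38561^1 = -2053643177/45502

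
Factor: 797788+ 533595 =1331383 = 1331383^1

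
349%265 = 84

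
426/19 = 426/19 = 22.42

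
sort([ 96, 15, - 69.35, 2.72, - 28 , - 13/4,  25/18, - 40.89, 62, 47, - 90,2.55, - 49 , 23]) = [-90, - 69.35,  -  49, - 40.89, - 28, - 13/4,25/18, 2.55, 2.72, 15,23, 47,  62  ,  96] 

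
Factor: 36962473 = 83^1*223^1 *1997^1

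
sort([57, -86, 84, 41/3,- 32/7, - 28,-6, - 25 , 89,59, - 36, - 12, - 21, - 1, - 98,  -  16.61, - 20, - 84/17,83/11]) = [ - 98, - 86,-36, - 28, - 25,-21, -20,-16.61, - 12,- 6 ,  -  84/17 ,  -  32/7,  -  1,83/11, 41/3,57, 59 , 84,89 ]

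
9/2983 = 9/2983 = 0.00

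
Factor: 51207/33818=2^ (  -  1)*3^1 *13^2*37^( - 1)*101^1*457^ ( - 1)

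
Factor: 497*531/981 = 7^1*59^1*71^1*109^(-1) = 29323/109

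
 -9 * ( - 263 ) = 2367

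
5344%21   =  10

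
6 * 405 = 2430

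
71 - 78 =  - 7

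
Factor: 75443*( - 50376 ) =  - 3800516568 = - 2^3*3^1*37^1 * 2039^1*2099^1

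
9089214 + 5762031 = 14851245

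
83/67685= 83/67685 = 0.00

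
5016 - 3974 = 1042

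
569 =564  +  5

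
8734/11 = 794 = 794.00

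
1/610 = 1/610 = 0.00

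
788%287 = 214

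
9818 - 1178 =8640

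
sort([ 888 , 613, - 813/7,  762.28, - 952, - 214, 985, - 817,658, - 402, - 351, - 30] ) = [ - 952, - 817,- 402 , - 351,  -  214,- 813/7,  -  30, 613 , 658,762.28, 888, 985]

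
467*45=21015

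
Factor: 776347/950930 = 2^( - 1)*5^( - 1 )*11^1 * 13^1*61^1*89^1*95093^( - 1)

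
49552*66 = 3270432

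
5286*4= 21144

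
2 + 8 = 10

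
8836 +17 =8853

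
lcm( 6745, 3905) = 74195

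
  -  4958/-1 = 4958 + 0/1 = 4958.00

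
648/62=324/31= 10.45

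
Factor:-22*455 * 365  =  - 3653650= - 2^1*5^2*7^1*11^1*13^1*73^1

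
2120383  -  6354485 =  - 4234102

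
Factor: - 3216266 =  - 2^1*1608133^1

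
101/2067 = 101/2067 = 0.05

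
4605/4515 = 1 + 6/301 = 1.02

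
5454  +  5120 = 10574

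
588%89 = 54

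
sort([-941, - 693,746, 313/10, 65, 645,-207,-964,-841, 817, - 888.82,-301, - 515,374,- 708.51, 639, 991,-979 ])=[- 979,-964, - 941, - 888.82, - 841, - 708.51, - 693, - 515,- 301, - 207, 313/10,  65,  374,  639, 645,746, 817,991 ]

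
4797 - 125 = 4672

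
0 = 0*48298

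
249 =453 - 204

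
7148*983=7026484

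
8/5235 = 8/5235= 0.00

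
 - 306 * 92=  - 28152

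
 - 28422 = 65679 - 94101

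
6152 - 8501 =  - 2349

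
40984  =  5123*8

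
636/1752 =53/146 = 0.36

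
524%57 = 11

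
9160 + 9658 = 18818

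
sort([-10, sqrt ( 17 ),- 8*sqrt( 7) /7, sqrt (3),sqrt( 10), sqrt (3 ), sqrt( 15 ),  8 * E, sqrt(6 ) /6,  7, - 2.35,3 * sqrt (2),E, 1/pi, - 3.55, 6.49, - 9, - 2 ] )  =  [ - 10, - 9, - 3.55, - 8*sqrt( 7)/7, - 2.35, - 2,1/pi,sqrt(6) /6, sqrt( 3 ),  sqrt(3), E, sqrt ( 10),sqrt ( 15 ),sqrt( 17 ), 3*sqrt( 2 ), 6.49, 7, 8 *E]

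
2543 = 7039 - 4496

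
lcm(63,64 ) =4032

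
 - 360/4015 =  - 72/803 =- 0.09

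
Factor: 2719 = 2719^1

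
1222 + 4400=5622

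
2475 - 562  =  1913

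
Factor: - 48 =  - 2^4*3^1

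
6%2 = 0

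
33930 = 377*90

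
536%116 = 72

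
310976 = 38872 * 8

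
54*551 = 29754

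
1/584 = 1/584= 0.00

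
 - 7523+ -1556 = -9079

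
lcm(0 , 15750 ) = 0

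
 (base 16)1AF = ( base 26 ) GF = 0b110101111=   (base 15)1db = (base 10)431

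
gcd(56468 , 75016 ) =4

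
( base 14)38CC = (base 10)9980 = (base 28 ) ckc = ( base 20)14J0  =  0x26fc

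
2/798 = 1/399 = 0.00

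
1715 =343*5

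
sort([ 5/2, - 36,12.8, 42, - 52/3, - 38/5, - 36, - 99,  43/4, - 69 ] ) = [ - 99, - 69, - 36,-36, - 52/3, - 38/5,  5/2, 43/4,12.8,42 ] 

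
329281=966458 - 637177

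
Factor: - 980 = -2^2*5^1*7^2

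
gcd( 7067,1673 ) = 1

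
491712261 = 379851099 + 111861162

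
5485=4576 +909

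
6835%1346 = 105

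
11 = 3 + 8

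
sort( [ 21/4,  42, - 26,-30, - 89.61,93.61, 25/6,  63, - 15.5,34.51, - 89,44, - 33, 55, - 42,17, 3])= [ - 89.61,-89, - 42,-33, -30, - 26, -15.5, 3,25/6,  21/4, 17, 34.51,  42, 44, 55,63, 93.61 ] 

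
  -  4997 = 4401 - 9398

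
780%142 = 70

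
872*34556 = 30132832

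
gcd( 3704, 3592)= 8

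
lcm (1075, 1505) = 7525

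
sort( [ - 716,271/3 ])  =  [-716,271/3]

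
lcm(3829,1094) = 7658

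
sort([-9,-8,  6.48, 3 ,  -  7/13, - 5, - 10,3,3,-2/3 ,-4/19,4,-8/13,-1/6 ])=[ -10,-9, - 8,-5, - 2/3, - 8/13, - 7/13,-4/19, - 1/6, 3, 3,  3,4,6.48 ]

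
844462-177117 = 667345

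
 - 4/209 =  - 4/209 = - 0.02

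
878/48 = 18 + 7/24  =  18.29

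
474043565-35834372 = 438209193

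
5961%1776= 633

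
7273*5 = 36365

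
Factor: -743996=- 2^2*11^1*37^1*457^1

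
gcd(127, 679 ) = 1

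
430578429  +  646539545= 1077117974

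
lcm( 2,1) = 2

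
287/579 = 287/579 =0.50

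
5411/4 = 5411/4 = 1352.75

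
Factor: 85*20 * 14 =2^3*5^2*7^1*17^1 = 23800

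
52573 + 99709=152282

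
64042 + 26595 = 90637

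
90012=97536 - 7524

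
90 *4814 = 433260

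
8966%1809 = 1730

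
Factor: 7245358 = 2^1*3622679^1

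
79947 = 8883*9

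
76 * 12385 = 941260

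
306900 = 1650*186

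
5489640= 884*6210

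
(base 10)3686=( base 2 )111001100110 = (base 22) 7DC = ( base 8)7146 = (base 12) 2172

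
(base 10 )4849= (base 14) 1AA5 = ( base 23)93j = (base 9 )6577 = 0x12f1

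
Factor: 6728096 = 2^5*167^1 *1259^1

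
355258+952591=1307849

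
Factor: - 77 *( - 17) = 1309  =  7^1* 11^1*17^1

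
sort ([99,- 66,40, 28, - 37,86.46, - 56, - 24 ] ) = [ -66, - 56  , - 37, - 24,28,40, 86.46 , 99]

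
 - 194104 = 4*(-48526 ) 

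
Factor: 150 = 2^1*3^1*5^2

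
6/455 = 6/455 = 0.01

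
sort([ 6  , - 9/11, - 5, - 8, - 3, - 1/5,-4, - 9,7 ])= [ - 9, - 8, - 5,  -  4, - 3,-9/11 , - 1/5, 6, 7]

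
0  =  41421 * 0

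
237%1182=237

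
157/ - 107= - 2 + 57/107 = -1.47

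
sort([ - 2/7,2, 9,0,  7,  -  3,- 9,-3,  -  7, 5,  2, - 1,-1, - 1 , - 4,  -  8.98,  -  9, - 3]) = [  -  9, - 9, - 8.98,-7  , -4, - 3, - 3, - 3, -1, - 1, - 1,- 2/7, 0, 2, 2, 5, 7, 9 ]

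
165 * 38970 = 6430050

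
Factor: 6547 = 6547^1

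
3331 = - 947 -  - 4278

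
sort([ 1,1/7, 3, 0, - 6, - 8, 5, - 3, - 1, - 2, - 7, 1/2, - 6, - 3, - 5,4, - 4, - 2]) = [ - 8, - 7, - 6, - 6 , - 5, - 4,-3, - 3, - 2, - 2, - 1, 0, 1/7, 1/2, 1,3,4, 5]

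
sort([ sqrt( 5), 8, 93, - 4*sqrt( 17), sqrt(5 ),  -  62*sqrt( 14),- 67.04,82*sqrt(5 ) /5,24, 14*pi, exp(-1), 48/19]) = [-62* sqrt( 14), - 67.04,-4* sqrt( 17),exp( - 1), sqrt( 5 ),sqrt (5) , 48/19, 8 , 24, 82*sqrt( 5 )/5, 14*pi, 93]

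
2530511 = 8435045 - 5904534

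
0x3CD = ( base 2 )1111001101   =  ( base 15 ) 44d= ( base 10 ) 973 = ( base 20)28d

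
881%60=41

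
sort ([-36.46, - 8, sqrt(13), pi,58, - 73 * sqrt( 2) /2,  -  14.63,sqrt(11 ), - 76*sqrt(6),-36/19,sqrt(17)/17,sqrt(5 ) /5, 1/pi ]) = [-76*sqrt (6), - 73*sqrt(2)/2 , -36.46, - 14.63 ,-8, - 36/19,sqrt( 17) /17,1/pi, sqrt( 5 )/5 , pi, sqrt(11),sqrt(13), 58]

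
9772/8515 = 1 + 1257/8515   =  1.15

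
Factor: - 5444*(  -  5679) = 30916476=   2^2*3^2*631^1*1361^1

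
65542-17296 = 48246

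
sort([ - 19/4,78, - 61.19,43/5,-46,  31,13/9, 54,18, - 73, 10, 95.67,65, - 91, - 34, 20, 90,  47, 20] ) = [ - 91, - 73, - 61.19,-46,-34, - 19/4, 13/9, 43/5, 10,  18,20, 20,31,47, 54 , 65,78, 90, 95.67 ] 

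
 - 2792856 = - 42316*66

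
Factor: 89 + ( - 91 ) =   -  2^1 = - 2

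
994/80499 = 994/80499 = 0.01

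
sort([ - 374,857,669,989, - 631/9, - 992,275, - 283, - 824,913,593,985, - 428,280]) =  [  -  992,  -  824, - 428, - 374 , - 283,  -  631/9, 275,280, 593,  669  ,  857,913, 985, 989 ] 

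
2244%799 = 646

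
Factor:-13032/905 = -2^3*3^2*5^(  -  1 ) = - 72/5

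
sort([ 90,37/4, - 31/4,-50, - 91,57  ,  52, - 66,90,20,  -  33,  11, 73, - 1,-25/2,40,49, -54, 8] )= [ - 91,-66,-54,-50, - 33, - 25/2, - 31/4, -1 , 8,37/4, 11 , 20,40,49, 52 , 57,73,90, 90 ]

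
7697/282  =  7697/282 = 27.29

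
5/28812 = 5/28812   =  0.00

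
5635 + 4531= 10166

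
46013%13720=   4853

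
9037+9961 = 18998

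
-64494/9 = -7166 = - 7166.00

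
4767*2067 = 9853389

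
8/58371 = 8/58371 = 0.00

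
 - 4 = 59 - 63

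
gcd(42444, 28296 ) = 14148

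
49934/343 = 49934/343 = 145.58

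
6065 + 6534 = 12599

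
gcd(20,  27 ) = 1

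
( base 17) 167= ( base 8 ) 616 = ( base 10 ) 398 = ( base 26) f8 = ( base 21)ik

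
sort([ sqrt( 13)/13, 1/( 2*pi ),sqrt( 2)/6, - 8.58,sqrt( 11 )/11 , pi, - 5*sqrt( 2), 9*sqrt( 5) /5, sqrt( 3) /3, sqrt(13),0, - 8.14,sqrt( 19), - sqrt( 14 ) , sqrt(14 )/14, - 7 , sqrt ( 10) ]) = [ - 8.58, - 8.14,  -  5 * sqrt( 2), - 7 , - sqrt(14 ),0,1/( 2*pi),sqrt( 2 ) /6  ,  sqrt(14 )/14,sqrt( 13)/13, sqrt(11 )/11, sqrt( 3 ) /3,pi,sqrt( 10 ),sqrt( 13 ),9*sqrt(5 )/5, sqrt(19 ) ]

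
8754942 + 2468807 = 11223749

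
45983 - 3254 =42729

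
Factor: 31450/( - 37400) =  - 2^( - 2 )*11^(-1)*37^1 = - 37/44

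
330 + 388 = 718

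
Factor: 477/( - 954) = -2^( - 1)= -1/2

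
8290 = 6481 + 1809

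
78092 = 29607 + 48485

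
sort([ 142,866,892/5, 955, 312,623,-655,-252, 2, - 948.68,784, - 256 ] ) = [ - 948.68, - 655, - 256,  -  252,2, 142, 892/5, 312, 623, 784,866,955 ] 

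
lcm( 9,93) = 279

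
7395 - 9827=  - 2432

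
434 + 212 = 646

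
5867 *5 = 29335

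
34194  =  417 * 82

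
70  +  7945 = 8015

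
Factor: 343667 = 343667^1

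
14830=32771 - 17941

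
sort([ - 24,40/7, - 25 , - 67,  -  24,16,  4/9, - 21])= [ - 67 , -25, - 24, - 24, - 21 , 4/9,40/7,16]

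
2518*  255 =642090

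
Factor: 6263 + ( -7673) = -2^1 * 3^1*5^1*47^1 = - 1410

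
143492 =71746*2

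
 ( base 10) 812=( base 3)1010002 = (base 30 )R2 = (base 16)32c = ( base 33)OK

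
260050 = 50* 5201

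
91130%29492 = 2654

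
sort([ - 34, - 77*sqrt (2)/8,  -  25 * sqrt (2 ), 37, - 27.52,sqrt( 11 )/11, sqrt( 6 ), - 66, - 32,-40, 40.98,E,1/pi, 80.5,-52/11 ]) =[-66 ,-40,-25*sqrt( 2 ), - 34,-32, - 27.52, - 77*sqrt( 2 ) /8, - 52/11, sqrt( 11 )/11, 1/pi, sqrt( 6 ),E,  37 , 40.98, 80.5]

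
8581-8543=38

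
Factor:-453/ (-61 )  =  3^1 *61^(-1 )*151^1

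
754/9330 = 377/4665 = 0.08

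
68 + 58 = 126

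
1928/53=36 +20/53= 36.38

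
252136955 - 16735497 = 235401458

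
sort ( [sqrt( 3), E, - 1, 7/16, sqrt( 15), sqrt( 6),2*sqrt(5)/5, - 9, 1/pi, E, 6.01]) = [-9,-1, 1/pi , 7/16, 2 * sqrt(5)/5,sqrt ( 3), sqrt(6) , E, E, sqrt( 15), 6.01]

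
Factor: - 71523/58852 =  - 2^ ( - 2 )*3^4*883^1* 14713^(  -  1 ) 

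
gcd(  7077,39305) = 7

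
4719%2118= 483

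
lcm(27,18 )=54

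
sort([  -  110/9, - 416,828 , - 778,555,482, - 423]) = [ - 778, - 423, - 416, - 110/9, 482,555,  828]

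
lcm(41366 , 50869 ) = 3764306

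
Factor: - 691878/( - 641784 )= 2^(-2 ) * 13^(-1)*17^( - 1)*953^1=953/884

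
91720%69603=22117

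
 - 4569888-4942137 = - 9512025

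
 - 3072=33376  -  36448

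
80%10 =0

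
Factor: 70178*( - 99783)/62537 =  - 2^1 * 3^2*  23^( - 1)*2719^(- 1 )* 11087^1*35089^1 = - 7002571374/62537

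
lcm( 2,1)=2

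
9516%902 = 496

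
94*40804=3835576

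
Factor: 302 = 2^1*151^1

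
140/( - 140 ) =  - 1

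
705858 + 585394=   1291252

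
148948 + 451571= 600519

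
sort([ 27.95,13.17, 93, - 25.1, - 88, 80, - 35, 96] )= [-88, - 35 , -25.1, 13.17, 27.95,80, 93, 96]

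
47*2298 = 108006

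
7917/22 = 359+ 19/22 =359.86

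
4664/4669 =4664/4669= 1.00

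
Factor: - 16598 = - 2^1*43^1*193^1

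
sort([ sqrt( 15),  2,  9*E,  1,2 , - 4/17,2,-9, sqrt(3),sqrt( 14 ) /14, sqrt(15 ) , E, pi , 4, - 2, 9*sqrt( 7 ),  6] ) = [ - 9, - 2, - 4/17,  sqrt( 14 ) /14  ,  1,sqrt(3), 2,2 , 2, E,  pi,sqrt( 15),sqrt (15), 4,6,  9*sqrt( 7 ), 9*E ] 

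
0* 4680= 0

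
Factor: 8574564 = 2^2*3^1 * 83^1*8609^1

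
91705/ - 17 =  - 91705/17 = - 5394.41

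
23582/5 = 23582/5 = 4716.40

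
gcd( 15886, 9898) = 2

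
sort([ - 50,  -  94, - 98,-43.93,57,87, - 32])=[-98, - 94,-50,-43.93,- 32,57,  87 ]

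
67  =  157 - 90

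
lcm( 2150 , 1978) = 49450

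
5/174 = 5/174 = 0.03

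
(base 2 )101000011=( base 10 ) 323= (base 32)a3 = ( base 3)102222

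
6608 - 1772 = 4836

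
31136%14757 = 1622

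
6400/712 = 800/89 = 8.99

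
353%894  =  353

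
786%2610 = 786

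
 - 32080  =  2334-34414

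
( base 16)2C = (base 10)44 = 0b101100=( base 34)1a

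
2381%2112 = 269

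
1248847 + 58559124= 59807971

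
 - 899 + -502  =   - 1401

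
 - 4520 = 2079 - 6599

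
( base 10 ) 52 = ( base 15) 37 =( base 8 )64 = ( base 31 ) 1l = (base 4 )310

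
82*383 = 31406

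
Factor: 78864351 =3^1 * 26288117^1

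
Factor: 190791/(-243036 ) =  - 2^( -2 )*17^1*29^1 * 157^( - 1 ) = -  493/628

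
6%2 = 0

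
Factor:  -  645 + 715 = 70 = 2^1* 5^1*7^1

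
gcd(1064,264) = 8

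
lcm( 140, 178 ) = 12460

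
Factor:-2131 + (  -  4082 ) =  - 6213  =  -  3^1*19^1*109^1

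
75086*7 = 525602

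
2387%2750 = 2387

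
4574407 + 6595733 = 11170140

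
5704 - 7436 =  - 1732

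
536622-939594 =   -  402972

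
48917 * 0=0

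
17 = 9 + 8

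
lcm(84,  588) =588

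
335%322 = 13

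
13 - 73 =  - 60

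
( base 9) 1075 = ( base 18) 285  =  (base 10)797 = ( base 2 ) 1100011101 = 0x31d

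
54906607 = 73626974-18720367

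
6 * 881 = 5286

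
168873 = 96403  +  72470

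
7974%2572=258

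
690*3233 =2230770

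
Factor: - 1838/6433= - 2/7 = - 2^1*7^ ( - 1)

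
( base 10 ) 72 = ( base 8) 110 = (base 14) 52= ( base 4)1020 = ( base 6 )200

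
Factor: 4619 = 31^1*149^1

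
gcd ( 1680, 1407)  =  21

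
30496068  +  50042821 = 80538889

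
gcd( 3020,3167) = 1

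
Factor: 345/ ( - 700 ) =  - 2^( - 2)*3^1* 5^( - 1 )*7^ ( - 1)*23^1  =  - 69/140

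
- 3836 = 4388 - 8224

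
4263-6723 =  - 2460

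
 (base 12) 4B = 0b111011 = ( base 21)2h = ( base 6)135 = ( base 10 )59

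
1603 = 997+606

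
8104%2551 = 451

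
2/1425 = 2/1425 = 0.00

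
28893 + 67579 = 96472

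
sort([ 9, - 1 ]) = [ - 1, 9 ] 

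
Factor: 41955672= 2^3*3^1*11^1 * 158923^1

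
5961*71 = 423231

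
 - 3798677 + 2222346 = - 1576331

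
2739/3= 913 = 913.00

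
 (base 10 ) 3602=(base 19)9IB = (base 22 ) 79g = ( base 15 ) 1102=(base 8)7022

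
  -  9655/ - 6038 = 1+3617/6038 = 1.60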